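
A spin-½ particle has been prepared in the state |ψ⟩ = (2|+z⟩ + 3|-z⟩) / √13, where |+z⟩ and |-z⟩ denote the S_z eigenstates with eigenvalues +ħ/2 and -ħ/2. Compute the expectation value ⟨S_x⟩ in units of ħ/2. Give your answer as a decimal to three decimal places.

0.923

⟨σ_x⟩ = 2 Re(a* b)/(|a|²+|b|²) with a = 2, b = 3.
a* b = 6, so ⟨σ_x⟩ = 12/13.
⟨S_x⟩ = (ħ/2)·⟨σ_x⟩.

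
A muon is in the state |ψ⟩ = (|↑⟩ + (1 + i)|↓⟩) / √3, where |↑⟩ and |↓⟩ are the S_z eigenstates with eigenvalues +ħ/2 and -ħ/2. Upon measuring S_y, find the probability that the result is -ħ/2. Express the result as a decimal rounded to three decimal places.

0.167

|-y⟩ = (|↑⟩ - i|↓⟩)/√2, so ⟨-y|ψ⟩ = (i) / (√2·√3).
P = |i|² / 6 = 1/6.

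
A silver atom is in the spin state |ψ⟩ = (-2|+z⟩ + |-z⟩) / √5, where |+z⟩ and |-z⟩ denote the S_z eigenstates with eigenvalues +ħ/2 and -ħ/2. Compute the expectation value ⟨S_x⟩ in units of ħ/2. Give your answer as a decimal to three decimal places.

-0.800

⟨σ_x⟩ = 2 Re(a* b)/(|a|²+|b|²) with a = -2, b = 1.
a* b = -2, so ⟨σ_x⟩ = -4/5.
⟨S_x⟩ = (ħ/2)·⟨σ_x⟩.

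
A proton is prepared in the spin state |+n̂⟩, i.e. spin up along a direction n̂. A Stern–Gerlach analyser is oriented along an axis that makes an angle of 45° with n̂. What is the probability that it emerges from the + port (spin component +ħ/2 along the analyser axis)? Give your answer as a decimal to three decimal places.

For spin-½, the probability of finding spin-up along an axis at angle θ to the initial spin direction is cos²(θ/2); spin-down is sin²(θ/2).
θ = 45°, so P = cos²(22.5°) ≈ 0.854.

0.854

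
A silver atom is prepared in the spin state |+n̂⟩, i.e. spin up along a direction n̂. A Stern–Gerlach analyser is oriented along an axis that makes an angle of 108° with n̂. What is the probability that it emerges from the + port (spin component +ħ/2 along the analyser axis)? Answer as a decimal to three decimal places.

For spin-½, the probability of finding spin-up along an axis at angle θ to the initial spin direction is cos²(θ/2); spin-down is sin²(θ/2).
θ = 108°, so P = cos²(54°) ≈ 0.345.

0.345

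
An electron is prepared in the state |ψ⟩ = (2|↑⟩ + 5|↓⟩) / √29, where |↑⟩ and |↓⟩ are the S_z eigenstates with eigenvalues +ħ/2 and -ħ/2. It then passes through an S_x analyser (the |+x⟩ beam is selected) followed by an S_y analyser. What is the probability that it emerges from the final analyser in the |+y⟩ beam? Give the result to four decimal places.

First analyser (S_x): P(|+x⟩) = |⟨+x|ψ⟩|² = 49/58.
After stage 1 the state is |+x⟩; P(|+y⟩) = |⟨+y|+x⟩|² = 1/2.
Joint probability = 49/58 × 1/2 = 0.4224.

0.4224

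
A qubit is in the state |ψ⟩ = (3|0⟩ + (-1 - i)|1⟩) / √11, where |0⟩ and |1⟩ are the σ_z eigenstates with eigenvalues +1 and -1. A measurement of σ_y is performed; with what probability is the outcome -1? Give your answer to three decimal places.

0.773

|-y⟩ = (|0⟩ - i|1⟩)/√2, so ⟨-y|ψ⟩ = (4 - i) / (√2·√11).
P = |4 - i|² / 22 = 17/22.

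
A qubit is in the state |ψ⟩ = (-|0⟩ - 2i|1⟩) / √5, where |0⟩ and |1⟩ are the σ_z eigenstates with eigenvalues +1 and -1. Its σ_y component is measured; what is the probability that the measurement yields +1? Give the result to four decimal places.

|+y⟩ = (|0⟩ + i|1⟩)/√2, so ⟨+y|ψ⟩ = (-3) / (√2·√5).
P = |-3|² / 10 = 9/10.

0.9000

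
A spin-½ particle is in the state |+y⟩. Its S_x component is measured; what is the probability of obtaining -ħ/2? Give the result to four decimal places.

In the S_z basis, |+y⟩ = (|+z⟩ + i|-z⟩)/√2 and |-x⟩ = (|+z⟩ - |-z⟩)/√2.
|⟨-x|+y⟩|² = 1/2.

0.5000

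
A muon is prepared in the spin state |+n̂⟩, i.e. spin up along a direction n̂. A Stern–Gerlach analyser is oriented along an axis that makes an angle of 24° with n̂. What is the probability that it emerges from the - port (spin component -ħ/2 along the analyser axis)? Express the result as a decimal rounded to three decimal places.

0.043

For spin-½, the probability of finding spin-up along an axis at angle θ to the initial spin direction is cos²(θ/2); spin-down is sin²(θ/2).
θ = 24°, so P = sin²(12°) ≈ 0.043.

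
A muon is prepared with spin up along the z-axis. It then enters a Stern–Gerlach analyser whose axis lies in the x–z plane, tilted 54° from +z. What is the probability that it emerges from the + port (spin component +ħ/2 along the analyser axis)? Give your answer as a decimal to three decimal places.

0.794

For spin-½, the probability of finding spin-up along an axis at angle θ to the initial spin direction is cos²(θ/2); spin-down is sin²(θ/2).
θ = 54°, so P = cos²(27°) ≈ 0.794.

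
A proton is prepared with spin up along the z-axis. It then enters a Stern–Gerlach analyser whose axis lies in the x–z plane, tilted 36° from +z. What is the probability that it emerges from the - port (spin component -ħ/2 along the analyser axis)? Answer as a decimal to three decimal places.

For spin-½, the probability of finding spin-up along an axis at angle θ to the initial spin direction is cos²(θ/2); spin-down is sin²(θ/2).
θ = 36°, so P = sin²(18°) ≈ 0.095.

0.095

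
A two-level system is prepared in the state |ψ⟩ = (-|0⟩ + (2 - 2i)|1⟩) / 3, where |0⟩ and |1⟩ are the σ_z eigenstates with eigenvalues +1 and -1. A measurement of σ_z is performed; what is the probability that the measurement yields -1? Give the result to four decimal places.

0.8889

The -1 outcome corresponds to |1⟩. Its amplitude in |ψ⟩ is (2 - 2i)/3.
P = |2 - 2i|² / 9 = 8/9.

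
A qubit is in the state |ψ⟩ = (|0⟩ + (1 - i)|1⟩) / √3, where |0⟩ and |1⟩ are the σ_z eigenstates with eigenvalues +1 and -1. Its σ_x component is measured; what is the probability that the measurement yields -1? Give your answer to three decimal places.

|-x⟩ = (|0⟩ - |1⟩)/√2, so ⟨-x|ψ⟩ = (i) / (√2·√3).
P = |i|² / 6 = 1/6.

0.167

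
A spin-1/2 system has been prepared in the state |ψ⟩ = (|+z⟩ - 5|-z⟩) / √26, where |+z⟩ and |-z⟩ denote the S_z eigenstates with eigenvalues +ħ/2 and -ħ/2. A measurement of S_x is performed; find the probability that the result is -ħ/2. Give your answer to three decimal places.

|-x⟩ = (|+z⟩ - |-z⟩)/√2, so ⟨-x|ψ⟩ = (6) / (√2·√26).
P = |6|² / 52 = 36/52.

0.692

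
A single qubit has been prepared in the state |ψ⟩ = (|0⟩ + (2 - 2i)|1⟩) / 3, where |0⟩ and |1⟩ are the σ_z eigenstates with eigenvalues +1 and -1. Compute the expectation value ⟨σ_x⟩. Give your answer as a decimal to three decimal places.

0.444

⟨σ_x⟩ = 2 Re(a* b)/(|a|²+|b|²) with a = 1, b = (2 - 2i).
a* b = (2 - 2i), so ⟨σ_x⟩ = 4/9.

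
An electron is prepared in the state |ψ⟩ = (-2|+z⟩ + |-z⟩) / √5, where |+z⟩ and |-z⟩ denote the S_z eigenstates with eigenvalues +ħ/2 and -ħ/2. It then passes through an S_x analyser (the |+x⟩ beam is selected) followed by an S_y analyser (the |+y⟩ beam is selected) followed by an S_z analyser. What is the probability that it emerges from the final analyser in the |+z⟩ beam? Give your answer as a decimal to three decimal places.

First analyser (S_x): P(|+x⟩) = |⟨+x|ψ⟩|² = 1/10.
After stage 1 the state is |+x⟩; P(|+y⟩) = |⟨+y|+x⟩|² = 1/2.
After stage 2 the state is |+y⟩; P(|+z⟩) = |⟨+z|+y⟩|² = 1/2.
Joint probability = 1/10 × 1/2 × 1/2 = 0.025.

0.025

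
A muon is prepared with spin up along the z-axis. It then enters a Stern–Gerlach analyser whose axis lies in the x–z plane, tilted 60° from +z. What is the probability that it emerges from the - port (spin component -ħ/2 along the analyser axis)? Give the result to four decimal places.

For spin-½, the probability of finding spin-up along an axis at angle θ to the initial spin direction is cos²(θ/2); spin-down is sin²(θ/2).
θ = 60°, so P = sin²(30°) ≈ 0.2500.

0.2500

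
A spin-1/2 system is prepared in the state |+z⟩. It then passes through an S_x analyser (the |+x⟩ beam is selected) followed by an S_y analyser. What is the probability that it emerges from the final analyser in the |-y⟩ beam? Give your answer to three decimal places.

0.250

First analyser (S_x): from |+z⟩, P(|+x⟩) = 1/2.
After stage 1 the state is |+x⟩; P(|-y⟩) = |⟨-y|+x⟩|² = 1/2.
Joint probability = 1/2 × 1/2 = 0.250.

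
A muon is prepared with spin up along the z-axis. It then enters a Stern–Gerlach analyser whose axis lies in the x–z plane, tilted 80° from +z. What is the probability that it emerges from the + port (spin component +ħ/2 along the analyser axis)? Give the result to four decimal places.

0.5868

For spin-½, the probability of finding spin-up along an axis at angle θ to the initial spin direction is cos²(θ/2); spin-down is sin²(θ/2).
θ = 80°, so P = cos²(40°) ≈ 0.5868.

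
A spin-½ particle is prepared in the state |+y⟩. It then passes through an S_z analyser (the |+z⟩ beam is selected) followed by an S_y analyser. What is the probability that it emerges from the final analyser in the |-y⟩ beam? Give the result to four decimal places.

First analyser (S_z): from |+y⟩, P(|+z⟩) = 1/2.
After stage 1 the state is |+z⟩; P(|-y⟩) = |⟨-y|+z⟩|² = 1/2.
Joint probability = 1/2 × 1/2 = 0.2500.

0.2500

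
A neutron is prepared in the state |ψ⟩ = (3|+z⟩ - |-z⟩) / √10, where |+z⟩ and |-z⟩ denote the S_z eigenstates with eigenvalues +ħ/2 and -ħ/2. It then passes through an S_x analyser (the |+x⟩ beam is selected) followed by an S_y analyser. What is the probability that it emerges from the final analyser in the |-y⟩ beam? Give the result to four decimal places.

First analyser (S_x): P(|+x⟩) = |⟨+x|ψ⟩|² = 4/20.
After stage 1 the state is |+x⟩; P(|-y⟩) = |⟨-y|+x⟩|² = 1/2.
Joint probability = 4/20 × 1/2 = 0.1000.

0.1000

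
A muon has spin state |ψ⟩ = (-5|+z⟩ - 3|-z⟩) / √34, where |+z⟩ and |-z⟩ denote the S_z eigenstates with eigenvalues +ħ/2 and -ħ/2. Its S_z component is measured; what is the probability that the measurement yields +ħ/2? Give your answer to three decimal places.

0.735

The +ħ/2 outcome corresponds to |+z⟩. Its amplitude in |ψ⟩ is -5/√34.
P = |-5|² / 34 = 25/34.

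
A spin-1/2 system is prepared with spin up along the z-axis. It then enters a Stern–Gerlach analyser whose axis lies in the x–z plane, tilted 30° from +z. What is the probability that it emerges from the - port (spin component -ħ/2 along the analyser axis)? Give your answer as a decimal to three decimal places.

For spin-½, the probability of finding spin-up along an axis at angle θ to the initial spin direction is cos²(θ/2); spin-down is sin²(θ/2).
θ = 30°, so P = sin²(15°) ≈ 0.067.

0.067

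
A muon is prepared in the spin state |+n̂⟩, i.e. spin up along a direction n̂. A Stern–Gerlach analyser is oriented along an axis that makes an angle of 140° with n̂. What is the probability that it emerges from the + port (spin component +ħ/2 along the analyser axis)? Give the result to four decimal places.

0.1170

For spin-½, the probability of finding spin-up along an axis at angle θ to the initial spin direction is cos²(θ/2); spin-down is sin²(θ/2).
θ = 140°, so P = cos²(70°) ≈ 0.1170.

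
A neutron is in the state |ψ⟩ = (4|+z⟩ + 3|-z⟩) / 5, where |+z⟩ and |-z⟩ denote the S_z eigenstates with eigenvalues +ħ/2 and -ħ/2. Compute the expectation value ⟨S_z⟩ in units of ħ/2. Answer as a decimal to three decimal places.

0.280

⟨σ_z⟩ = |a|² - |b|² divided by |a|²+|b|², with a, b the |+z⟩, |-z⟩ amplitudes.
= (16 - 9)/25 = 7/25.
⟨S_z⟩ = (ħ/2)·⟨σ_z⟩.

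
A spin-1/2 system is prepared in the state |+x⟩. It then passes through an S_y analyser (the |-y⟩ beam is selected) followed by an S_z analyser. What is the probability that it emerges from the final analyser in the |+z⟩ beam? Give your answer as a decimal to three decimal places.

0.250

First analyser (S_y): from |+x⟩, P(|-y⟩) = 1/2.
After stage 1 the state is |-y⟩; P(|+z⟩) = |⟨+z|-y⟩|² = 1/2.
Joint probability = 1/2 × 1/2 = 0.250.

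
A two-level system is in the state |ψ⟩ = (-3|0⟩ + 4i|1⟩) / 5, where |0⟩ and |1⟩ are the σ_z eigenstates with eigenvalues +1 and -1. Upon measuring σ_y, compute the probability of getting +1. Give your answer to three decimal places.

0.020

|+y⟩ = (|0⟩ + i|1⟩)/√2, so ⟨+y|ψ⟩ = (1) / (√2·5).
P = |1|² / 50 = 1/50.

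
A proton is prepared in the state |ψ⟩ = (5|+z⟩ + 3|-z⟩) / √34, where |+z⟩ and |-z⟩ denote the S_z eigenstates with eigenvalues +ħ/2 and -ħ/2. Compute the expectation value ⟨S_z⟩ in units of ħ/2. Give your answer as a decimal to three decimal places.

⟨σ_z⟩ = |a|² - |b|² divided by |a|²+|b|², with a, b the |+z⟩, |-z⟩ amplitudes.
= (25 - 9)/34 = 16/34.
⟨S_z⟩ = (ħ/2)·⟨σ_z⟩.

0.471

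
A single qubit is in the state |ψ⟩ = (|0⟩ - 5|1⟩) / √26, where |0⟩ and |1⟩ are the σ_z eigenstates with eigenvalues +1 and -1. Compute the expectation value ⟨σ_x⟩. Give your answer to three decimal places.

-0.385

⟨σ_x⟩ = 2 Re(a* b)/(|a|²+|b|²) with a = 1, b = -5.
a* b = -5, so ⟨σ_x⟩ = -10/26.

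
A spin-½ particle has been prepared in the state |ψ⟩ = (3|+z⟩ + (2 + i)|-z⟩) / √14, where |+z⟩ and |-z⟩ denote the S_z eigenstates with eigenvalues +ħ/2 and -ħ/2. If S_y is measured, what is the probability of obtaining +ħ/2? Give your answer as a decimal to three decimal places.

|+y⟩ = (|+z⟩ + i|-z⟩)/√2, so ⟨+y|ψ⟩ = (4 - 2i) / (√2·√14).
P = |4 - 2i|² / 28 = 20/28.

0.714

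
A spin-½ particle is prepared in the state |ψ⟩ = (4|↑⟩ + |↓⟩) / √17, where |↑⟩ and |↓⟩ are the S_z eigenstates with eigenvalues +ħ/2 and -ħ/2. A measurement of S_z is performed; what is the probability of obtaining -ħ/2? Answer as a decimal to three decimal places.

The -ħ/2 outcome corresponds to |↓⟩. Its amplitude in |ψ⟩ is 1/√17.
P = |1|² / 17 = 1/17.

0.059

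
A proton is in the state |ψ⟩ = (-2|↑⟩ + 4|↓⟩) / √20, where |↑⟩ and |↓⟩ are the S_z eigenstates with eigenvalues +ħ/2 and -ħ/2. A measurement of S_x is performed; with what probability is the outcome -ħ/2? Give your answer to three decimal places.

|-x⟩ = (|↑⟩ - |↓⟩)/√2, so ⟨-x|ψ⟩ = (-6) / (√2·√20).
P = |-6|² / 40 = 36/40.

0.900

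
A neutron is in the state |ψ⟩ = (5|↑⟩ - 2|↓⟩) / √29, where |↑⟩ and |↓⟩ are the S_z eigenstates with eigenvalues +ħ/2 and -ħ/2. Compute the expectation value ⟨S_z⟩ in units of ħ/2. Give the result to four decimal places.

⟨σ_z⟩ = |a|² - |b|² divided by |a|²+|b|², with a, b the |↑⟩, |↓⟩ amplitudes.
= (25 - 4)/29 = 21/29.
⟨S_z⟩ = (ħ/2)·⟨σ_z⟩.

0.7241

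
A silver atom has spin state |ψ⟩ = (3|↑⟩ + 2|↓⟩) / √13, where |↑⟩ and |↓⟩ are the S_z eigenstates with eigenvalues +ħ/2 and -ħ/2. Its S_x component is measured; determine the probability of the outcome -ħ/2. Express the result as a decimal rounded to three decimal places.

|-x⟩ = (|↑⟩ - |↓⟩)/√2, so ⟨-x|ψ⟩ = (1) / (√2·√13).
P = |1|² / 26 = 1/26.

0.038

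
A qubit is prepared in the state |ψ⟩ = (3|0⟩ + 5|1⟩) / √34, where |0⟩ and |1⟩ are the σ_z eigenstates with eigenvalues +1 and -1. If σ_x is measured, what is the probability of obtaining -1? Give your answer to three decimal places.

0.059

|-x⟩ = (|0⟩ - |1⟩)/√2, so ⟨-x|ψ⟩ = (-2) / (√2·√34).
P = |-2|² / 68 = 4/68.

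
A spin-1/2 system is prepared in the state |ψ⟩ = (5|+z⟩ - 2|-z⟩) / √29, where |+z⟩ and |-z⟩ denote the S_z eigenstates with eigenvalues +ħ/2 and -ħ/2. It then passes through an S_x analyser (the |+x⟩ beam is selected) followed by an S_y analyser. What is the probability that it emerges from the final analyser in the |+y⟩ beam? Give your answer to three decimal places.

0.078

First analyser (S_x): P(|+x⟩) = |⟨+x|ψ⟩|² = 9/58.
After stage 1 the state is |+x⟩; P(|+y⟩) = |⟨+y|+x⟩|² = 1/2.
Joint probability = 9/58 × 1/2 = 0.078.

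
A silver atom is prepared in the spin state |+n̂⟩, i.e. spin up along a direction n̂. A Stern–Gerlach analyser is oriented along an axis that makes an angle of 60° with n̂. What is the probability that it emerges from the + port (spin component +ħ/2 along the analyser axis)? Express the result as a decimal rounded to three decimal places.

For spin-½, the probability of finding spin-up along an axis at angle θ to the initial spin direction is cos²(θ/2); spin-down is sin²(θ/2).
θ = 60°, so P = cos²(30°) ≈ 0.750.

0.750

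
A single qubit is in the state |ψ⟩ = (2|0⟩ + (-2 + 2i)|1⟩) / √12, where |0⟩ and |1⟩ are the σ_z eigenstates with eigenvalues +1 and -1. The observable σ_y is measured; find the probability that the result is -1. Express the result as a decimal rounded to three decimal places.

0.167

|-y⟩ = (|0⟩ - i|1⟩)/√2, so ⟨-y|ψ⟩ = (-2i) / (√2·√12).
P = |-2i|² / 24 = 4/24.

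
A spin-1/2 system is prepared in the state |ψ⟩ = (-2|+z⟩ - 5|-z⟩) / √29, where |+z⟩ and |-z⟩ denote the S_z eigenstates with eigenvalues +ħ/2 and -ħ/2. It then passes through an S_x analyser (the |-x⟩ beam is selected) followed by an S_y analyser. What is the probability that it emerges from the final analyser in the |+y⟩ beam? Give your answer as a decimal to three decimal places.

First analyser (S_x): P(|-x⟩) = |⟨-x|ψ⟩|² = 9/58.
After stage 1 the state is |-x⟩; P(|+y⟩) = |⟨+y|-x⟩|² = 1/2.
Joint probability = 9/58 × 1/2 = 0.078.

0.078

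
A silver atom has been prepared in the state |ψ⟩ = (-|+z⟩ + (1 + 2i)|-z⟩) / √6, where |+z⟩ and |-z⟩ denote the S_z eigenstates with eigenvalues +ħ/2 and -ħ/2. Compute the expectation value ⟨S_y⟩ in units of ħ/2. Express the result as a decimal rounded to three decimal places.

⟨σ_y⟩ = 2 Im(a* b)/(|a|²+|b|²) with a = -1, b = (1 + 2i).
a* b = (-1 - 2i), so ⟨σ_y⟩ = -4/6.
⟨S_y⟩ = (ħ/2)·⟨σ_y⟩.

-0.667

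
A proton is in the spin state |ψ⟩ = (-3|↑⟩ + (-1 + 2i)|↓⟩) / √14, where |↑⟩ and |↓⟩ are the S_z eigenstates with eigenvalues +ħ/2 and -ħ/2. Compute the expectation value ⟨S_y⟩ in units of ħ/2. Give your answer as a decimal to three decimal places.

-0.857

⟨σ_y⟩ = 2 Im(a* b)/(|a|²+|b|²) with a = -3, b = (-1 + 2i).
a* b = (3 - 6i), so ⟨σ_y⟩ = -12/14.
⟨S_y⟩ = (ħ/2)·⟨σ_y⟩.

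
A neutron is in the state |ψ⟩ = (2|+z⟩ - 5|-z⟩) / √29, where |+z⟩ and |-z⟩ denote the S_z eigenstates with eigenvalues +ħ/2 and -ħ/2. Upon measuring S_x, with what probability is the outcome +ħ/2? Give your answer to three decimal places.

|+x⟩ = (|+z⟩ + |-z⟩)/√2, so ⟨+x|ψ⟩ = (-3) / (√2·√29).
P = |-3|² / 58 = 9/58.

0.155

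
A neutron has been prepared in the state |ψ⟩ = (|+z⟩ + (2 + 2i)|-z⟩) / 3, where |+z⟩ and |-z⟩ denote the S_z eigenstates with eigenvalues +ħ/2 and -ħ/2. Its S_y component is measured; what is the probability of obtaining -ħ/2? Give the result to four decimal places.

|-y⟩ = (|+z⟩ - i|-z⟩)/√2, so ⟨-y|ψ⟩ = (-1 + 2i) / (√2·3).
P = |-1 + 2i|² / 18 = 5/18.

0.2778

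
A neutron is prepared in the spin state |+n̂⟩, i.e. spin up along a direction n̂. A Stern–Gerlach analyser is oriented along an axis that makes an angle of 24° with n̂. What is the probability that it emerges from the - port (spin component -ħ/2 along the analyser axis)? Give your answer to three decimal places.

For spin-½, the probability of finding spin-up along an axis at angle θ to the initial spin direction is cos²(θ/2); spin-down is sin²(θ/2).
θ = 24°, so P = sin²(12°) ≈ 0.043.

0.043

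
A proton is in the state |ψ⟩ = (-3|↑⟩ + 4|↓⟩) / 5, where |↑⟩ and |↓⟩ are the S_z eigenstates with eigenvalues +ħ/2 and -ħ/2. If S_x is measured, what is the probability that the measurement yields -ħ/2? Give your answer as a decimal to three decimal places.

|-x⟩ = (|↑⟩ - |↓⟩)/√2, so ⟨-x|ψ⟩ = (-7) / (√2·5).
P = |-7|² / 50 = 49/50.

0.980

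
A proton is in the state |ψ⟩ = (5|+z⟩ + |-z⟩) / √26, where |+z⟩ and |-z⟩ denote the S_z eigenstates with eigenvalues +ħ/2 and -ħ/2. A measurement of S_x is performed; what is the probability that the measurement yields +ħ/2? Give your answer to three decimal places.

|+x⟩ = (|+z⟩ + |-z⟩)/√2, so ⟨+x|ψ⟩ = (6) / (√2·√26).
P = |6|² / 52 = 36/52.

0.692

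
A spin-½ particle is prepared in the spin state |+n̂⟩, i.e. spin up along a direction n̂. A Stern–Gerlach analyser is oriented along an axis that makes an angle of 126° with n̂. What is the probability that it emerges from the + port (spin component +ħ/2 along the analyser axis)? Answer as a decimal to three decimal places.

For spin-½, the probability of finding spin-up along an axis at angle θ to the initial spin direction is cos²(θ/2); spin-down is sin²(θ/2).
θ = 126°, so P = cos²(63°) ≈ 0.206.

0.206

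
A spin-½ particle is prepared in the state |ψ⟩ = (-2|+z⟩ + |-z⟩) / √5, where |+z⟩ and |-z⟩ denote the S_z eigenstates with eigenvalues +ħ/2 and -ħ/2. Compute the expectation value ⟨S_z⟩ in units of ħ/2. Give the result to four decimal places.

⟨σ_z⟩ = |a|² - |b|² divided by |a|²+|b|², with a, b the |+z⟩, |-z⟩ amplitudes.
= (4 - 1)/5 = 3/5.
⟨S_z⟩ = (ħ/2)·⟨σ_z⟩.

0.6000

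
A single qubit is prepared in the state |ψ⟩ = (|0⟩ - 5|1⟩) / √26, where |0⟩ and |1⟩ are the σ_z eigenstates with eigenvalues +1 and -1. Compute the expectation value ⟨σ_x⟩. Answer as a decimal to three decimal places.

⟨σ_x⟩ = 2 Re(a* b)/(|a|²+|b|²) with a = 1, b = -5.
a* b = -5, so ⟨σ_x⟩ = -10/26.

-0.385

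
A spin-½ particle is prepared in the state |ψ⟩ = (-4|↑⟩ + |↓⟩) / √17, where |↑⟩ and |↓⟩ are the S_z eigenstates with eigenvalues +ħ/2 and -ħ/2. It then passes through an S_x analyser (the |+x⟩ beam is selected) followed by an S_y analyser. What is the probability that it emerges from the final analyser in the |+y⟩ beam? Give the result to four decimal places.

First analyser (S_x): P(|+x⟩) = |⟨+x|ψ⟩|² = 9/34.
After stage 1 the state is |+x⟩; P(|+y⟩) = |⟨+y|+x⟩|² = 1/2.
Joint probability = 9/34 × 1/2 = 0.1324.

0.1324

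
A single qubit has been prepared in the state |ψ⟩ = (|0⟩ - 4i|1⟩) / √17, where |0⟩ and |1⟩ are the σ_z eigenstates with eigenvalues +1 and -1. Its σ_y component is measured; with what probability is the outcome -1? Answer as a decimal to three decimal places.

|-y⟩ = (|0⟩ - i|1⟩)/√2, so ⟨-y|ψ⟩ = (5) / (√2·√17).
P = |5|² / 34 = 25/34.

0.735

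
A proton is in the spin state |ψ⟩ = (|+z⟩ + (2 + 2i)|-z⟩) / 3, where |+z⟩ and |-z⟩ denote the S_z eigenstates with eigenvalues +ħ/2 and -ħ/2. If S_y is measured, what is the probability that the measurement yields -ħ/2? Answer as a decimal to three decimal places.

0.278

|-y⟩ = (|+z⟩ - i|-z⟩)/√2, so ⟨-y|ψ⟩ = (-1 + 2i) / (√2·3).
P = |-1 + 2i|² / 18 = 5/18.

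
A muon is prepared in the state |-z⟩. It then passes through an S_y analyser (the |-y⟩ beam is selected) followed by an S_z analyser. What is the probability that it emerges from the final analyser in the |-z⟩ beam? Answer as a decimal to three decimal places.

First analyser (S_y): from |-z⟩, P(|-y⟩) = 1/2.
After stage 1 the state is |-y⟩; P(|-z⟩) = |⟨-z|-y⟩|² = 1/2.
Joint probability = 1/2 × 1/2 = 0.250.

0.250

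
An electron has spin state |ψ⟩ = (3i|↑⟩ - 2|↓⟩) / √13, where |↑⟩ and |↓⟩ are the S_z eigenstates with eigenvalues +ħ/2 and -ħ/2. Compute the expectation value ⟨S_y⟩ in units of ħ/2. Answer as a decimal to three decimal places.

⟨σ_y⟩ = 2 Im(a* b)/(|a|²+|b|²) with a = 3i, b = -2.
a* b = 6i, so ⟨σ_y⟩ = 12/13.
⟨S_y⟩ = (ħ/2)·⟨σ_y⟩.

0.923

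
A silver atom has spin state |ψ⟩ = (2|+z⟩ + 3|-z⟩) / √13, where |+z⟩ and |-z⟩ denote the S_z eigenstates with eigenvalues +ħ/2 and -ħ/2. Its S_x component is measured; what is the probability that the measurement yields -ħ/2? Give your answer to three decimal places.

|-x⟩ = (|+z⟩ - |-z⟩)/√2, so ⟨-x|ψ⟩ = (-1) / (√2·√13).
P = |-1|² / 26 = 1/26.

0.038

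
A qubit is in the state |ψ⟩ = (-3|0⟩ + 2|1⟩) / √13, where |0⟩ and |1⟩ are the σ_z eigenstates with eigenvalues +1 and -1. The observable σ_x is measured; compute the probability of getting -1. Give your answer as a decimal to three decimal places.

|-x⟩ = (|0⟩ - |1⟩)/√2, so ⟨-x|ψ⟩ = (-5) / (√2·√13).
P = |-5|² / 26 = 25/26.

0.962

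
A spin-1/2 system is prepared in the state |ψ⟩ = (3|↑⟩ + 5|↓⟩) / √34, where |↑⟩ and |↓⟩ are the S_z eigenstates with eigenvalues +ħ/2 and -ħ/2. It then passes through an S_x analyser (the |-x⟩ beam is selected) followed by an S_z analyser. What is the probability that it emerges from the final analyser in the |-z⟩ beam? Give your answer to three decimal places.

0.029

First analyser (S_x): P(|-x⟩) = |⟨-x|ψ⟩|² = 4/68.
After stage 1 the state is |-x⟩; P(|-z⟩) = |⟨-z|-x⟩|² = 1/2.
Joint probability = 4/68 × 1/2 = 0.029.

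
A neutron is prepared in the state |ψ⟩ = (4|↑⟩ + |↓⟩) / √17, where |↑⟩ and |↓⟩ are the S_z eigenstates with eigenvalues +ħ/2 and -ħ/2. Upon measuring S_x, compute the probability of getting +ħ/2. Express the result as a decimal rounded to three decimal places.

|+x⟩ = (|↑⟩ + |↓⟩)/√2, so ⟨+x|ψ⟩ = (5) / (√2·√17).
P = |5|² / 34 = 25/34.

0.735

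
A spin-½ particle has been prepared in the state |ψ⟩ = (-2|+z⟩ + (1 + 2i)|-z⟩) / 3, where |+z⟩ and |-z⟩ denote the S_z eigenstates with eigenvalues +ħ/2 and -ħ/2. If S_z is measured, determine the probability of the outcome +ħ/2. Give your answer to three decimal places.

0.444

The +ħ/2 outcome corresponds to |+z⟩. Its amplitude in |ψ⟩ is -2/3.
P = |-2|² / 9 = 4/9.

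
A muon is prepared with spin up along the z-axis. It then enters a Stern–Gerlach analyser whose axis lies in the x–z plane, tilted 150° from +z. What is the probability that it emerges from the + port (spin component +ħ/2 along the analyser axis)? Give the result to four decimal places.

0.0670

For spin-½, the probability of finding spin-up along an axis at angle θ to the initial spin direction is cos²(θ/2); spin-down is sin²(θ/2).
θ = 150°, so P = cos²(75°) ≈ 0.0670.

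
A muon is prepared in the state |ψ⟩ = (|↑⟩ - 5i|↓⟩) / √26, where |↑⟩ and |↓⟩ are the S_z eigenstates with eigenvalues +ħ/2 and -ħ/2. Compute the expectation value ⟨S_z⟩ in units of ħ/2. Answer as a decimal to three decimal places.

⟨σ_z⟩ = |a|² - |b|² divided by |a|²+|b|², with a, b the |↑⟩, |↓⟩ amplitudes.
= (1 - 25)/26 = -24/26.
⟨S_z⟩ = (ħ/2)·⟨σ_z⟩.

-0.923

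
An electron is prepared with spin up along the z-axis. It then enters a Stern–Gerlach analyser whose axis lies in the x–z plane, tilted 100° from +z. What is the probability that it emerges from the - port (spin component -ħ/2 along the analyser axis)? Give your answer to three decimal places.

For spin-½, the probability of finding spin-up along an axis at angle θ to the initial spin direction is cos²(θ/2); spin-down is sin²(θ/2).
θ = 100°, so P = sin²(50°) ≈ 0.587.

0.587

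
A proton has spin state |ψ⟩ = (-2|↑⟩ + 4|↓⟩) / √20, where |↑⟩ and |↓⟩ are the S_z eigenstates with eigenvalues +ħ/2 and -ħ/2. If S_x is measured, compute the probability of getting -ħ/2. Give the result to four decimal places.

0.9000

|-x⟩ = (|↑⟩ - |↓⟩)/√2, so ⟨-x|ψ⟩ = (-6) / (√2·√20).
P = |-6|² / 40 = 36/40.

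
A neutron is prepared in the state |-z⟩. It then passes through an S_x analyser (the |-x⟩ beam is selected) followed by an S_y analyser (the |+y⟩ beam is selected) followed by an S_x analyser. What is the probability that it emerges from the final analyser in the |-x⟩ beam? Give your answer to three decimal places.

0.125

First analyser (S_x): from |-z⟩, P(|-x⟩) = 1/2.
After stage 1 the state is |-x⟩; P(|+y⟩) = |⟨+y|-x⟩|² = 1/2.
After stage 2 the state is |+y⟩; P(|-x⟩) = |⟨-x|+y⟩|² = 1/2.
Joint probability = 1/2 × 1/2 × 1/2 = 0.125.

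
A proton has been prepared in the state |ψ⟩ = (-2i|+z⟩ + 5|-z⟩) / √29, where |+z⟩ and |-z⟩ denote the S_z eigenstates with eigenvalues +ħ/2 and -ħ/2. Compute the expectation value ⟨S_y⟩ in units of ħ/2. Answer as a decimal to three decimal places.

0.690

⟨σ_y⟩ = 2 Im(a* b)/(|a|²+|b|²) with a = -2i, b = 5.
a* b = 10i, so ⟨σ_y⟩ = 20/29.
⟨S_y⟩ = (ħ/2)·⟨σ_y⟩.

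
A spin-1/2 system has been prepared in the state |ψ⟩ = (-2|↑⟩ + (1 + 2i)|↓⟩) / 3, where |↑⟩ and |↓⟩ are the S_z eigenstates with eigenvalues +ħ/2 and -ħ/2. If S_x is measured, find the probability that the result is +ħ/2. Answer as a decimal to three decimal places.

|+x⟩ = (|↑⟩ + |↓⟩)/√2, so ⟨+x|ψ⟩ = (-1 + 2i) / (√2·3).
P = |-1 + 2i|² / 18 = 5/18.

0.278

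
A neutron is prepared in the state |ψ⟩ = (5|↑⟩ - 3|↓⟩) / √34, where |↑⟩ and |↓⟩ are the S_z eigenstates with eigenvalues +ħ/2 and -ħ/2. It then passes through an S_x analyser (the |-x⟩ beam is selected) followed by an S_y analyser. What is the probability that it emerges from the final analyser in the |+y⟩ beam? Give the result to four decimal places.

First analyser (S_x): P(|-x⟩) = |⟨-x|ψ⟩|² = 64/68.
After stage 1 the state is |-x⟩; P(|+y⟩) = |⟨+y|-x⟩|² = 1/2.
Joint probability = 64/68 × 1/2 = 0.4706.

0.4706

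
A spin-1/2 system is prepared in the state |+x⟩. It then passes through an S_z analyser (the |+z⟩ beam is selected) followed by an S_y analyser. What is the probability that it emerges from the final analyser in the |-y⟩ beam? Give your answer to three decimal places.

First analyser (S_z): from |+x⟩, P(|+z⟩) = 1/2.
After stage 1 the state is |+z⟩; P(|-y⟩) = |⟨-y|+z⟩|² = 1/2.
Joint probability = 1/2 × 1/2 = 0.250.

0.250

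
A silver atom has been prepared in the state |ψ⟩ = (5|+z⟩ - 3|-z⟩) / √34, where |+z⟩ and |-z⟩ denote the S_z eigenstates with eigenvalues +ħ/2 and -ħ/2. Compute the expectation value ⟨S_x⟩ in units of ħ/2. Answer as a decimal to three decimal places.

⟨σ_x⟩ = 2 Re(a* b)/(|a|²+|b|²) with a = 5, b = -3.
a* b = -15, so ⟨σ_x⟩ = -30/34.
⟨S_x⟩ = (ħ/2)·⟨σ_x⟩.

-0.882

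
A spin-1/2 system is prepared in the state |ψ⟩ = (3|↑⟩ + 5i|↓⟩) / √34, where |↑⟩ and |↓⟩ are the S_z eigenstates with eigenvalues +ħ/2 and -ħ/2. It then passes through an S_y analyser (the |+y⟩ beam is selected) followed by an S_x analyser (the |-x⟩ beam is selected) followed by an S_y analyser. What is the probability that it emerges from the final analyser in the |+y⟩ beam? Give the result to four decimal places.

First analyser (S_y): P(|+y⟩) = |⟨+y|ψ⟩|² = 64/68.
After stage 1 the state is |+y⟩; P(|-x⟩) = |⟨-x|+y⟩|² = 1/2.
After stage 2 the state is |-x⟩; P(|+y⟩) = |⟨+y|-x⟩|² = 1/2.
Joint probability = 64/68 × 1/2 × 1/2 = 0.2353.

0.2353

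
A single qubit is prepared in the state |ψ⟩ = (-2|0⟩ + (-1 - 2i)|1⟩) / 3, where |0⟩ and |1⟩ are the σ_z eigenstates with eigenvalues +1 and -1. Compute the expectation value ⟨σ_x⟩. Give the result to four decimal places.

⟨σ_x⟩ = 2 Re(a* b)/(|a|²+|b|²) with a = -2, b = (-1 - 2i).
a* b = (2 + 4i), so ⟨σ_x⟩ = 4/9.

0.4444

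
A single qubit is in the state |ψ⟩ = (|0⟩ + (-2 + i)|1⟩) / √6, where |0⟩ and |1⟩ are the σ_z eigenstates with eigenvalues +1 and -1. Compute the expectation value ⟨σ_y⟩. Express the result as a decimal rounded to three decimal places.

0.333

⟨σ_y⟩ = 2 Im(a* b)/(|a|²+|b|²) with a = 1, b = (-2 + i).
a* b = (-2 + i), so ⟨σ_y⟩ = 2/6.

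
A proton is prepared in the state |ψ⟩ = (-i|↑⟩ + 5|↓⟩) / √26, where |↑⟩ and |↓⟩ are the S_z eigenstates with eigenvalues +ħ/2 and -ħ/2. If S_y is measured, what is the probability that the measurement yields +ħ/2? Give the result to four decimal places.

0.6923

|+y⟩ = (|↑⟩ + i|↓⟩)/√2, so ⟨+y|ψ⟩ = (-6i) / (√2·√26).
P = |-6i|² / 52 = 36/52.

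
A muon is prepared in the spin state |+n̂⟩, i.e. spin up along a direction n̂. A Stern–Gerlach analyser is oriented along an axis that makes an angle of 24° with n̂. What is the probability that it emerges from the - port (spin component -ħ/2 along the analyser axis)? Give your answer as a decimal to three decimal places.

For spin-½, the probability of finding spin-up along an axis at angle θ to the initial spin direction is cos²(θ/2); spin-down is sin²(θ/2).
θ = 24°, so P = sin²(12°) ≈ 0.043.

0.043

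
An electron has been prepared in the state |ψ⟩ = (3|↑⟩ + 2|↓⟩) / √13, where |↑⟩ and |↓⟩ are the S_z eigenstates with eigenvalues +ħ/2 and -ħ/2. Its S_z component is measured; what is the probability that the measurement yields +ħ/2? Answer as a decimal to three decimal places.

The +ħ/2 outcome corresponds to |↑⟩. Its amplitude in |ψ⟩ is 3/√13.
P = |3|² / 13 = 9/13.

0.692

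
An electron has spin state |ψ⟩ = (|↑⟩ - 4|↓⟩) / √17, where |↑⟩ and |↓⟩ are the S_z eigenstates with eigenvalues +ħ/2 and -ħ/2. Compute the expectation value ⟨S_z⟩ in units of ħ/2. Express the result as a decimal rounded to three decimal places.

-0.882

⟨σ_z⟩ = |a|² - |b|² divided by |a|²+|b|², with a, b the |↑⟩, |↓⟩ amplitudes.
= (1 - 16)/17 = -15/17.
⟨S_z⟩ = (ħ/2)·⟨σ_z⟩.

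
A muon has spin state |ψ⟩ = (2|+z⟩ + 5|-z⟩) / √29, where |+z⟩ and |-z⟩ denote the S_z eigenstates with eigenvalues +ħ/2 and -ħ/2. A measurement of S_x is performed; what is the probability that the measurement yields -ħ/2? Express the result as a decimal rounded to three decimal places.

0.155

|-x⟩ = (|+z⟩ - |-z⟩)/√2, so ⟨-x|ψ⟩ = (-3) / (√2·√29).
P = |-3|² / 58 = 9/58.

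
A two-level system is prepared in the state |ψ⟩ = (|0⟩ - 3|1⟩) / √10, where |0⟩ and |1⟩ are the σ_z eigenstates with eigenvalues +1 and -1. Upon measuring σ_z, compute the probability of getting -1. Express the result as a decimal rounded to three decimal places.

The -1 outcome corresponds to |1⟩. Its amplitude in |ψ⟩ is -3/√10.
P = |-3|² / 10 = 9/10.

0.900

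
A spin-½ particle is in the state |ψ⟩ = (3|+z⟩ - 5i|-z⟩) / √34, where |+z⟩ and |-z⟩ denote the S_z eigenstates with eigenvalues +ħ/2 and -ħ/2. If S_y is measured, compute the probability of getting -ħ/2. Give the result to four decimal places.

0.9412

|-y⟩ = (|+z⟩ - i|-z⟩)/√2, so ⟨-y|ψ⟩ = (8) / (√2·√34).
P = |8|² / 68 = 64/68.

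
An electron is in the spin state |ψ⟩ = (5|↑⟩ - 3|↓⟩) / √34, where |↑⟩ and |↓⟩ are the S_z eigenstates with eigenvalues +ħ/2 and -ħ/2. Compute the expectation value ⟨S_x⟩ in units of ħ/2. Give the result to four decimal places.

-0.8824

⟨σ_x⟩ = 2 Re(a* b)/(|a|²+|b|²) with a = 5, b = -3.
a* b = -15, so ⟨σ_x⟩ = -30/34.
⟨S_x⟩ = (ħ/2)·⟨σ_x⟩.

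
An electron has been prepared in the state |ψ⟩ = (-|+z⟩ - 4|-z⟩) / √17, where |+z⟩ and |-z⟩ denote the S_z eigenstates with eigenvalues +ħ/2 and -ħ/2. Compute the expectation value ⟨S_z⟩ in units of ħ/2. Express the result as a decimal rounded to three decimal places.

⟨σ_z⟩ = |a|² - |b|² divided by |a|²+|b|², with a, b the |+z⟩, |-z⟩ amplitudes.
= (1 - 16)/17 = -15/17.
⟨S_z⟩ = (ħ/2)·⟨σ_z⟩.

-0.882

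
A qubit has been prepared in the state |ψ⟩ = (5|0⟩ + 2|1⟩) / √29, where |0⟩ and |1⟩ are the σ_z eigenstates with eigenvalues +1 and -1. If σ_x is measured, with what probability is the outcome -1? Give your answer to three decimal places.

|-x⟩ = (|0⟩ - |1⟩)/√2, so ⟨-x|ψ⟩ = (3) / (√2·√29).
P = |3|² / 58 = 9/58.

0.155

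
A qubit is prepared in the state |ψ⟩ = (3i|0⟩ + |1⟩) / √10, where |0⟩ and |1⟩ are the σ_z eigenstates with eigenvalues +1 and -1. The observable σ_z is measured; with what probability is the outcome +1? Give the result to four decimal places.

The +1 outcome corresponds to |0⟩. Its amplitude in |ψ⟩ is 3i/√10.
P = |3i|² / 10 = 9/10.

0.9000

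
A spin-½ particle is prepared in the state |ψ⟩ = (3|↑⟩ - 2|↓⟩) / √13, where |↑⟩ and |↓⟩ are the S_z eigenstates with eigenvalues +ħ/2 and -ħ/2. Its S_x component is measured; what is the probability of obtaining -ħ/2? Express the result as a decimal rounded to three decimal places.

|-x⟩ = (|↑⟩ - |↓⟩)/√2, so ⟨-x|ψ⟩ = (5) / (√2·√13).
P = |5|² / 26 = 25/26.

0.962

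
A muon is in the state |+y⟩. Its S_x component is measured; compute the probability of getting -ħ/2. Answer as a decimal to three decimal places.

In the S_z basis, |+y⟩ = (|+z⟩ + i|-z⟩)/√2 and |-x⟩ = (|+z⟩ - |-z⟩)/√2.
|⟨-x|+y⟩|² = 1/2.

0.500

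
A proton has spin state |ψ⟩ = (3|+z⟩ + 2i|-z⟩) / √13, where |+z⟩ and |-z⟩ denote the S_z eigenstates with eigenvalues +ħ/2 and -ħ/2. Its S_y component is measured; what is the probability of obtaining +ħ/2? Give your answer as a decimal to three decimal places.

0.962

|+y⟩ = (|+z⟩ + i|-z⟩)/√2, so ⟨+y|ψ⟩ = (5) / (√2·√13).
P = |5|² / 26 = 25/26.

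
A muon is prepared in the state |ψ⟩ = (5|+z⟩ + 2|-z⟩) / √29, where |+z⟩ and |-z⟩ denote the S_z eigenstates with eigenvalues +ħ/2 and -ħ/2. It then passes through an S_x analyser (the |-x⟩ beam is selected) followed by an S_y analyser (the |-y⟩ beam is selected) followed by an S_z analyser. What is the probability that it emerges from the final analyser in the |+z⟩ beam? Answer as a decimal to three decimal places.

0.039

First analyser (S_x): P(|-x⟩) = |⟨-x|ψ⟩|² = 9/58.
After stage 1 the state is |-x⟩; P(|-y⟩) = |⟨-y|-x⟩|² = 1/2.
After stage 2 the state is |-y⟩; P(|+z⟩) = |⟨+z|-y⟩|² = 1/2.
Joint probability = 9/58 × 1/2 × 1/2 = 0.039.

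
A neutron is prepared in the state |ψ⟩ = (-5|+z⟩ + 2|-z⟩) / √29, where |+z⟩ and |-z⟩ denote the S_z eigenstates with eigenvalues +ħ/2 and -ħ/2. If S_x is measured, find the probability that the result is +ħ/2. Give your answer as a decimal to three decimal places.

|+x⟩ = (|+z⟩ + |-z⟩)/√2, so ⟨+x|ψ⟩ = (-3) / (√2·√29).
P = |-3|² / 58 = 9/58.

0.155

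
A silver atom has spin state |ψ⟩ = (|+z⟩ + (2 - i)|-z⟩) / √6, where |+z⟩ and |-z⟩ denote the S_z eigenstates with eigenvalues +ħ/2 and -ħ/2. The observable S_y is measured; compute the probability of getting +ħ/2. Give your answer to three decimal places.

|+y⟩ = (|+z⟩ + i|-z⟩)/√2, so ⟨+y|ψ⟩ = (-2i) / (√2·√6).
P = |-2i|² / 12 = 4/12.

0.333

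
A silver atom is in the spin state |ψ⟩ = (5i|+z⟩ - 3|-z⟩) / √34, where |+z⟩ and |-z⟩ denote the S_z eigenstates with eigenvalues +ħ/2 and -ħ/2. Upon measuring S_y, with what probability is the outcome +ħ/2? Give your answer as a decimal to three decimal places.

|+y⟩ = (|+z⟩ + i|-z⟩)/√2, so ⟨+y|ψ⟩ = (8i) / (√2·√34).
P = |8i|² / 68 = 64/68.

0.941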